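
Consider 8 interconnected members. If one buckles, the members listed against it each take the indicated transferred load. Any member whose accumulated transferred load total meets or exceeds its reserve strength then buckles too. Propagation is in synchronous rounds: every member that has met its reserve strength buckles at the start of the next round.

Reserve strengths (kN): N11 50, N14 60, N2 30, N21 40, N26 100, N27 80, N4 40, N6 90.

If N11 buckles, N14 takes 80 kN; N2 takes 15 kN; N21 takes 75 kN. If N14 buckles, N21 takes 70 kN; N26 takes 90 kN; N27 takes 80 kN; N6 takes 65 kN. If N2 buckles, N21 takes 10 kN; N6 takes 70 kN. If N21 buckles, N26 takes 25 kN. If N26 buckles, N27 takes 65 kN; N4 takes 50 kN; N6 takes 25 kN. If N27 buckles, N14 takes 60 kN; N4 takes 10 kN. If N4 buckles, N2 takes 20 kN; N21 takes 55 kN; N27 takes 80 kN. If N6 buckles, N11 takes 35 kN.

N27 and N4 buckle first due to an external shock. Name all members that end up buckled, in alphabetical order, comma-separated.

N14, N21, N26, N27, N4, N6

Round 1 — N27, N4 buckle (initial).
  N14: +60 → 60 ≥ 60
  N2: +20 → 20 < 30
  N21: +55 → 55 ≥ 40
Round 2 — N14, N21 buckle.
  N26: +90+25 → 115 ≥ 100
  N6: +65 → 65 < 90
Round 3 — N26 buckles.
  N6: +25 → 90 ≥ 90
Round 4 — N6 buckles.
  N11: +35 → 35 < 50
No further bucklings.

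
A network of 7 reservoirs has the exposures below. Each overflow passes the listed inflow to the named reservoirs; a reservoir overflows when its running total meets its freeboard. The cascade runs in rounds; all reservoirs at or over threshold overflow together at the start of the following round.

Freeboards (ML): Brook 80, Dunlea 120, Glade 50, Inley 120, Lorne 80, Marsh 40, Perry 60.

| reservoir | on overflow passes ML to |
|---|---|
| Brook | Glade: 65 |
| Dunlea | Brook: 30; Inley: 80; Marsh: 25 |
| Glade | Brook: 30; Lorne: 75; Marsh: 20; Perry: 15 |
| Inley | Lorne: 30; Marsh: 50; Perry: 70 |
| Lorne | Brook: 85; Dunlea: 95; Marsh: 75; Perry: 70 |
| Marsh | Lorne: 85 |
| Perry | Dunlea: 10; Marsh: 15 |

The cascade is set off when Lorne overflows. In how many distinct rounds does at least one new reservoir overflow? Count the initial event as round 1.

Round 1 — Lorne overflows (initial).
  Brook: +85 → 85 ≥ 80
  Dunlea: +95 → 95 < 120
  Marsh: +75 → 75 ≥ 40
  Perry: +70 → 70 ≥ 60
Round 2 — Brook, Marsh, Perry overflow.
  Dunlea: +10 → 105 < 120
  Glade: +65 → 65 ≥ 50
Round 3 — Glade overflows.
No further overflows.

3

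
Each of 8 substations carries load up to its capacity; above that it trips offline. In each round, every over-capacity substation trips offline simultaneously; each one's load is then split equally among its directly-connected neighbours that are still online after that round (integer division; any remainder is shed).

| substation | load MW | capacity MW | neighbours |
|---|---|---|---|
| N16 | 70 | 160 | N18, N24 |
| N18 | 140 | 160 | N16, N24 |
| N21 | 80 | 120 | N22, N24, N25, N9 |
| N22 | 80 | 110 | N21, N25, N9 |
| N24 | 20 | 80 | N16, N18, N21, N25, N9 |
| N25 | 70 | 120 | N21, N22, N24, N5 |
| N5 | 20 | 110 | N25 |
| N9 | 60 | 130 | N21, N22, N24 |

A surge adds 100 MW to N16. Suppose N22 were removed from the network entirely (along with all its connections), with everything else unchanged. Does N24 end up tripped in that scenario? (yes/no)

yes

With N22 removed:
Round 1 — N16 at 170 > 160. N16 trips offline.
  N16 sheds 170 MW to N18, N24: 85 each.
    N18: 140+85 = 225 > 160
    N24: 20+85 = 105 > 80
Round 2 — N18, N24 trip offline.
  N18 sheds 225 MW: no online neighbours, lost.
  N24 sheds 105 MW to N21, N25, N9: 35 each.
    N21: 80+35 = 115 ≤ 120
    N25: 70+35 = 105 ≤ 120
    N9: 60+35 = 95 ≤ 130
No further trips.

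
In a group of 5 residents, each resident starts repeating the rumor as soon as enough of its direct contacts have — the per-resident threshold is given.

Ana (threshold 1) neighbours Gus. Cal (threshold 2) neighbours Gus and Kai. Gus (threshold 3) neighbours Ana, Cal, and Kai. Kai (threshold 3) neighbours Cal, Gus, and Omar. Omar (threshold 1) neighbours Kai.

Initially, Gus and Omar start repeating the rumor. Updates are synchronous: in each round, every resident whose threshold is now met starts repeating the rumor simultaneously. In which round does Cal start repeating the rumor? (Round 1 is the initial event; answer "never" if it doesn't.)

Round 1 — Gus, Omar start repeating the rumor (initial).
Round 2 — checking thresholds:
  Ana: 1 of 1 neighbours ≥ 1, starts repeating the rumor.
  Cal: 1 of 2 neighbours < 2, not yet.
  Kai: 2 of 3 neighbours < 3, not yet.
Round 3 — no new spreads; cascade stops.

never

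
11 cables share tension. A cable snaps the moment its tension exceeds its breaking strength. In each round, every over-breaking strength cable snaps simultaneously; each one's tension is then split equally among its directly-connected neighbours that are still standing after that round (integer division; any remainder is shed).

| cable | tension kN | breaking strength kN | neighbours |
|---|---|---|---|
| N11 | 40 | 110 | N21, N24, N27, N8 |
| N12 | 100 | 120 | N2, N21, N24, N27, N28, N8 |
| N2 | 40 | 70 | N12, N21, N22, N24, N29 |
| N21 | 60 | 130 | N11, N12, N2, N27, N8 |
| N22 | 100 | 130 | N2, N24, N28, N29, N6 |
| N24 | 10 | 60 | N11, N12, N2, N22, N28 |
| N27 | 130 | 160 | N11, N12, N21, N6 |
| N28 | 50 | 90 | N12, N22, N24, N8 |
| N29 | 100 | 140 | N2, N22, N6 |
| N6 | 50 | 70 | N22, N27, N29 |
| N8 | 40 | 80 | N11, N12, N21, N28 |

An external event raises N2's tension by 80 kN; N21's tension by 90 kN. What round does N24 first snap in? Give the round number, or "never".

3

Round 1 — N2 at 120 > 70; N21 at 150 > 130. N2, N21 snap.
  N2 sheds 120 kN to N12, N22, N24, N29: 30 each.
    N12: 100+30 = 130 > 120
    N22: 100+30 = 130 ≤ 130
    N24: 10+30 = 40 ≤ 60
    N29: 100+30 = 130 ≤ 140
  N21 sheds 150 kN to N11, N12, N27, N8: 37 each (2 lost).
    N11: 40+37 = 77 ≤ 110
    N12: 130+37 = 167 > 120
    N27: 130+37 = 167 > 160
    N8: 40+37 = 77 ≤ 80
Round 2 — N12, N27 snap.
  N12 sheds 167 kN to N24, N28, N8: 55 each (2 lost).
    N24: 40+55 = 95 > 60
    N28: 50+55 = 105 > 90
    N8: 77+55 = 132 > 80
  N27 sheds 167 kN to N11, N6: 83 each (1 lost).
    N11: 77+83 = 160 > 110
    N6: 50+83 = 133 > 70
Round 3 — N11, N24, N28, N6, N8 snap.
  N11 sheds 160 kN: no online neighbours, lost.
  N24 sheds 95 kN to N22: 95 each.
    N22: 130+95 = 225 > 130
  N28 sheds 105 kN to N22: 105 each.
    N22: 225+105 = 330 > 130
  N6 sheds 133 kN to N22, N29: 66 each (1 lost).
    N22: 330+66 = 396 > 130
    N29: 130+66 = 196 > 140
  N8 sheds 132 kN: no online neighbours, lost.
Round 4 — N22, N29 snap.
  N22 sheds 396 kN: no online neighbours, lost.
  N29 sheds 196 kN: no online neighbours, lost.
No further breaks.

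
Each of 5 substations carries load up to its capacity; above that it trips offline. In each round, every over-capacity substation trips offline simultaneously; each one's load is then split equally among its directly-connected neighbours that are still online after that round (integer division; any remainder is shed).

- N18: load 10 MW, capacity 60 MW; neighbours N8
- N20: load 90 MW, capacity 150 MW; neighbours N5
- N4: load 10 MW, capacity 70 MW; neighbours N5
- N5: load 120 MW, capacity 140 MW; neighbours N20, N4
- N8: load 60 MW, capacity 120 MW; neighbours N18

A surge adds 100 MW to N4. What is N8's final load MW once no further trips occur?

60

Round 1 — N4 at 110 > 70. N4 trips offline.
  N4 sheds 110 MW to N5: 110 each.
    N5: 120+110 = 230 > 140
Round 2 — N5 trips offline.
  N5 sheds 230 MW to N20: 230 each.
    N20: 90+230 = 320 > 150
Round 3 — N20 trips offline.
  N20 sheds 320 MW: no online neighbours, lost.
No further trips.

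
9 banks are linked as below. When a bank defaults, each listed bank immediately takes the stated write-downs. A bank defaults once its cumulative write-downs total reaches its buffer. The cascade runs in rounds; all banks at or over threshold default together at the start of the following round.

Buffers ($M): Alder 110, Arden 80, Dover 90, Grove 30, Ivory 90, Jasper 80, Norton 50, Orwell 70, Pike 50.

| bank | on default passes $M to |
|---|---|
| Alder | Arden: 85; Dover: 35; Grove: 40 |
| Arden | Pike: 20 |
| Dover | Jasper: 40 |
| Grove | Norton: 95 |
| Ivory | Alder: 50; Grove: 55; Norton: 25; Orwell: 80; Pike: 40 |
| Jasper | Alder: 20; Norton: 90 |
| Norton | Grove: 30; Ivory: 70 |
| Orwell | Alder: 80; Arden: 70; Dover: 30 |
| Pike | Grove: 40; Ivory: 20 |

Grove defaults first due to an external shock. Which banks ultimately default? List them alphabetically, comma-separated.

Round 1 — Grove defaults (initial).
  Norton: +95 → 95 ≥ 50
Round 2 — Norton defaults.
  Ivory: +70 → 70 < 90
No further defaults.

Grove, Norton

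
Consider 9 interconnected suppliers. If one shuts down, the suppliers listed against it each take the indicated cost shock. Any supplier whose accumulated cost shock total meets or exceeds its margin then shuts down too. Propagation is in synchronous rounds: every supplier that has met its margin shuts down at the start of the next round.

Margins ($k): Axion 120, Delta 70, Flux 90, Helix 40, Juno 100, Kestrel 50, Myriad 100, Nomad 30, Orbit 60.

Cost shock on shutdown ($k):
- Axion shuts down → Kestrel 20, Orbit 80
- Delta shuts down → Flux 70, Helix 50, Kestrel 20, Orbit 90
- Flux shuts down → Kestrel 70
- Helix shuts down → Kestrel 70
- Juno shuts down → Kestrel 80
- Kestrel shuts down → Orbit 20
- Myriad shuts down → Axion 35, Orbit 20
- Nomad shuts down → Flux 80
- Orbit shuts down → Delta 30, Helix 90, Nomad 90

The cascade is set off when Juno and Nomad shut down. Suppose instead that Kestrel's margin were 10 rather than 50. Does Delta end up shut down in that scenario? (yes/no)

With Kestrel's margin at 10:
Round 1 — Juno, Nomad shut down (initial).
  Flux: +80 → 80 < 90
  Kestrel: +80 → 80 ≥ 10
Round 2 — Kestrel shuts down.
  Orbit: +20 → 20 < 60
No further shutdowns.

no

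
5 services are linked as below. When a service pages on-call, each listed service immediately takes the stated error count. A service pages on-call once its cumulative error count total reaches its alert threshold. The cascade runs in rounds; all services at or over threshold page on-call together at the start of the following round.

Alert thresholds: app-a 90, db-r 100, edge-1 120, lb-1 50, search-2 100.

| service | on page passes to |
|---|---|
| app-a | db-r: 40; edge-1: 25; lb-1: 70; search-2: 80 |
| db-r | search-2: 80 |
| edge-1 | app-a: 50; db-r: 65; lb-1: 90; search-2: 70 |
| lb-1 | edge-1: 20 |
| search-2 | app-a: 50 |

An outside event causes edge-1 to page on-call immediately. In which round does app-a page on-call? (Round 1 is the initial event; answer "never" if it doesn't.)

Round 1 — edge-1 pages on-call (initial).
  app-a: +50 → 50 < 90
  db-r: +65 → 65 < 100
  lb-1: +90 → 90 ≥ 50
  search-2: +70 → 70 < 100
Round 2 — lb-1 pages on-call.
No further pages.

never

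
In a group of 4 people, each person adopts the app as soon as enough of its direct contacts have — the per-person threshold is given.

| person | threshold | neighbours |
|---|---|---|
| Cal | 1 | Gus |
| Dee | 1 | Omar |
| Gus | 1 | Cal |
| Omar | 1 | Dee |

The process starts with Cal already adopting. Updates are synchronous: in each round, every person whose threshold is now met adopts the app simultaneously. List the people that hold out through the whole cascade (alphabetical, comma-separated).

Round 1 — Cal adopts the app (initial).
Round 2 — checking thresholds:
  Gus: 1 of 1 neighbours ≥ 1, adopts the app.
Round 3 — no new adoptions; cascade stops.

Dee, Omar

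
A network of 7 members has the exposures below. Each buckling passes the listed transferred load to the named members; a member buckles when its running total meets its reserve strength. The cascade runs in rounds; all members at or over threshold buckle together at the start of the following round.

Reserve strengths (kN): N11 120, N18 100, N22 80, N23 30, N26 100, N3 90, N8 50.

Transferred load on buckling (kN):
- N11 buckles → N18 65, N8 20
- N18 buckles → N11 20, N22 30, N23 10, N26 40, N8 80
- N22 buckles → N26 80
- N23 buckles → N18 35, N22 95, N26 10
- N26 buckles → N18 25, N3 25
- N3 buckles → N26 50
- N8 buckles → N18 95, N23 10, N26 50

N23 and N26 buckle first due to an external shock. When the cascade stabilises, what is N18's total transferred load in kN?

60

Round 1 — N23, N26 buckle (initial).
  N18: +35+25 → 60 < 100
  N22: +95 → 95 ≥ 80
  N3: +25 → 25 < 90
Round 2 — N22 buckles.
No further bucklings.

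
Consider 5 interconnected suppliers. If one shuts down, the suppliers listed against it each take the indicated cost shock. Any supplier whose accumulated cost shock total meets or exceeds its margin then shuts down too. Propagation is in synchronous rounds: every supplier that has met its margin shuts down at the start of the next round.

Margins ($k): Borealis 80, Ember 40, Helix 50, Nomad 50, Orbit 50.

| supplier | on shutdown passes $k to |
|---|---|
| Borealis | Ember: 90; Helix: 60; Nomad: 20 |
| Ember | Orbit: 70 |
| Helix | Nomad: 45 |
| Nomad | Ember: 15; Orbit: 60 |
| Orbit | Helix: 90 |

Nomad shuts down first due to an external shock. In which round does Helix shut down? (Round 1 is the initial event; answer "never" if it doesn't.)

Round 1 — Nomad shuts down (initial).
  Ember: +15 → 15 < 40
  Orbit: +60 → 60 ≥ 50
Round 2 — Orbit shuts down.
  Helix: +90 → 90 ≥ 50
Round 3 — Helix shuts down.
No further shutdowns.

3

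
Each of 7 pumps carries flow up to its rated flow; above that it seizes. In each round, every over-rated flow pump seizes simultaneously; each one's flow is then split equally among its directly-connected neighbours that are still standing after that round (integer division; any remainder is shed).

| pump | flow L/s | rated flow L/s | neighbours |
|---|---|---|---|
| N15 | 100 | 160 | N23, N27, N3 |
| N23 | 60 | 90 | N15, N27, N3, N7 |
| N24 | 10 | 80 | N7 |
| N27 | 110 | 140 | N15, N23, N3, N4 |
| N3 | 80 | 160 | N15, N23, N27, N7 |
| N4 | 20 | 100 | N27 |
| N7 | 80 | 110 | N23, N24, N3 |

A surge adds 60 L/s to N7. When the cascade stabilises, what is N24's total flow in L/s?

Round 1 — N7 at 140 > 110. N7 seizes.
  N7 sheds 140 L/s to N23, N24, N3: 46 each (2 lost).
    N23: 60+46 = 106 > 90
    N24: 10+46 = 56 ≤ 80
    N3: 80+46 = 126 ≤ 160
Round 2 — N23 seizes.
  N23 sheds 106 L/s to N15, N27, N3: 35 each (1 lost).
    N15: 100+35 = 135 ≤ 160
    N27: 110+35 = 145 > 140
    N3: 126+35 = 161 > 160
Round 3 — N27, N3 seize.
  N27 sheds 145 L/s to N15, N4: 72 each (1 lost).
    N15: 135+72 = 207 > 160
    N4: 20+72 = 92 ≤ 100
  N3 sheds 161 L/s to N15: 161 each.
    N15: 207+161 = 368 > 160
Round 4 — N15 seizes.
  N15 sheds 368 L/s: no online neighbours, lost.
No further seizures.

56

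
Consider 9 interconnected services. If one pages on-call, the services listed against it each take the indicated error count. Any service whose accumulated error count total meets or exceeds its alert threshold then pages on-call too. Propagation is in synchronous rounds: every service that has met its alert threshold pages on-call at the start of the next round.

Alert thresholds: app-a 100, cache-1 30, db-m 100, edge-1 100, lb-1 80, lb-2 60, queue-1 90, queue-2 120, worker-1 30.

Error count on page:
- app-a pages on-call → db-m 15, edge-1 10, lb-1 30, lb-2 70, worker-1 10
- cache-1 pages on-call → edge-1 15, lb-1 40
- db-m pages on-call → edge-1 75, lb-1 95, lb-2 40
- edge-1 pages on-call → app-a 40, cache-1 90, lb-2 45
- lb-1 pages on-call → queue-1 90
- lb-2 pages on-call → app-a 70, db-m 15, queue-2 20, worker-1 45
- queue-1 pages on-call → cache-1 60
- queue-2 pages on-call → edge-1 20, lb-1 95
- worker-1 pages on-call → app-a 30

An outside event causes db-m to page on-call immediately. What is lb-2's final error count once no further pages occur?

Round 1 — db-m pages on-call (initial).
  edge-1: +75 → 75 < 100
  lb-1: +95 → 95 ≥ 80
  lb-2: +40 → 40 < 60
Round 2 — lb-1 pages on-call.
  queue-1: +90 → 90 ≥ 90
Round 3 — queue-1 pages on-call.
  cache-1: +60 → 60 ≥ 30
Round 4 — cache-1 pages on-call.
  edge-1: +15 → 90 < 100
No further pages.

40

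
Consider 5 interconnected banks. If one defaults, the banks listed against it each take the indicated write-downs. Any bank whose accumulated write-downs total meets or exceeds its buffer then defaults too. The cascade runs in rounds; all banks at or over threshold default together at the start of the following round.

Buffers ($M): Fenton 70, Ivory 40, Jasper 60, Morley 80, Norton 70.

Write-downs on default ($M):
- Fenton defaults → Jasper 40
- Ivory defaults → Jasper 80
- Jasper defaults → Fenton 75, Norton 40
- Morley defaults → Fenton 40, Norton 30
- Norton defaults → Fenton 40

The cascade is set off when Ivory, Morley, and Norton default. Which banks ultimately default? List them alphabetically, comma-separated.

Round 1 — Ivory, Morley, Norton default (initial).
  Fenton: +40+40 → 80 ≥ 70
  Jasper: +80 → 80 ≥ 60
Round 2 — Fenton, Jasper default.
No further defaults.

Fenton, Ivory, Jasper, Morley, Norton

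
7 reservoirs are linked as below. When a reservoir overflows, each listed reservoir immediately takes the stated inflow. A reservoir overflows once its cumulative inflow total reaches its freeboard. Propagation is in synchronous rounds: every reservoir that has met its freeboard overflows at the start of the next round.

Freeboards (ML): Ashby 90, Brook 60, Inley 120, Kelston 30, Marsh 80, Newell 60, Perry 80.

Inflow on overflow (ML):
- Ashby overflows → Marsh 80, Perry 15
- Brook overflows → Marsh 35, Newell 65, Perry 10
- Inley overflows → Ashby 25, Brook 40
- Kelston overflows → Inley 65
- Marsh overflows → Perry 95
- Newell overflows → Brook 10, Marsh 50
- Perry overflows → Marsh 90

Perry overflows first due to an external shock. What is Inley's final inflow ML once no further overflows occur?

Round 1 — Perry overflows (initial).
  Marsh: +90 → 90 ≥ 80
Round 2 — Marsh overflows.
No further overflows.

0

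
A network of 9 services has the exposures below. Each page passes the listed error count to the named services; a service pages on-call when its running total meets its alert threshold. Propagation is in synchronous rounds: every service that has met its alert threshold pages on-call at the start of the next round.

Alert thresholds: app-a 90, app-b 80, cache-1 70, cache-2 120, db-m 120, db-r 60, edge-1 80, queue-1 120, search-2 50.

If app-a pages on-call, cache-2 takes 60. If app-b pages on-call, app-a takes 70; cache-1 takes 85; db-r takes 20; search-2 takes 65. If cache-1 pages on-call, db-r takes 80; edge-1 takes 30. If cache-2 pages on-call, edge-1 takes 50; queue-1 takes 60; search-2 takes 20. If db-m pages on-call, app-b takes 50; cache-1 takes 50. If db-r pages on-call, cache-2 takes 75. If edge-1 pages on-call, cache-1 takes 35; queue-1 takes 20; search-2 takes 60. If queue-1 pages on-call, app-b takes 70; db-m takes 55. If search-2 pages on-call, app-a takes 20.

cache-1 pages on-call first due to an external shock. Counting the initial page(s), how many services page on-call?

2

Round 1 — cache-1 pages on-call (initial).
  db-r: +80 → 80 ≥ 60
  edge-1: +30 → 30 < 80
Round 2 — db-r pages on-call.
  cache-2: +75 → 75 < 120
No further pages.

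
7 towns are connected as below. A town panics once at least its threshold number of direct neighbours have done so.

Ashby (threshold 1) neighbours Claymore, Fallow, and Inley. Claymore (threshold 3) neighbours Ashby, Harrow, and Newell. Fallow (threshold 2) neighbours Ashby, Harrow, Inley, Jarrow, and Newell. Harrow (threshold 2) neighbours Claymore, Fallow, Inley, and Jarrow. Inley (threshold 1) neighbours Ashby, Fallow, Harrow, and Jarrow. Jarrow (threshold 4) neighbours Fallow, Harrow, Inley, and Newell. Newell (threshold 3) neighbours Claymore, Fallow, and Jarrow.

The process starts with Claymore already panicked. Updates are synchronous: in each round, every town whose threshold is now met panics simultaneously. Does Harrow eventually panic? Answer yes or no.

yes

Round 1 — Claymore panics (initial).
Round 2 — checking thresholds:
  Ashby: 1 of 3 neighbours ≥ 1, panics.
  Harrow: 1 of 4 neighbours < 2, holds.
  Newell: 1 of 3 neighbours < 3, holds.
Round 3 — checking thresholds:
  Fallow: 1 of 5 neighbours < 2, holds.
  Harrow: 1 of 4 neighbours < 2, holds.
  Inley: 1 of 4 neighbours ≥ 1, panics.
  Newell: 1 of 3 neighbours < 3, holds.
Round 4 — checking thresholds:
  Fallow: 2 of 5 neighbours ≥ 2, panics.
  Harrow: 2 of 4 neighbours ≥ 2, panics.
  Jarrow: 1 of 4 neighbours < 4, holds.
  Newell: 1 of 3 neighbours < 3, holds.
Round 5 — no new panics; cascade stops.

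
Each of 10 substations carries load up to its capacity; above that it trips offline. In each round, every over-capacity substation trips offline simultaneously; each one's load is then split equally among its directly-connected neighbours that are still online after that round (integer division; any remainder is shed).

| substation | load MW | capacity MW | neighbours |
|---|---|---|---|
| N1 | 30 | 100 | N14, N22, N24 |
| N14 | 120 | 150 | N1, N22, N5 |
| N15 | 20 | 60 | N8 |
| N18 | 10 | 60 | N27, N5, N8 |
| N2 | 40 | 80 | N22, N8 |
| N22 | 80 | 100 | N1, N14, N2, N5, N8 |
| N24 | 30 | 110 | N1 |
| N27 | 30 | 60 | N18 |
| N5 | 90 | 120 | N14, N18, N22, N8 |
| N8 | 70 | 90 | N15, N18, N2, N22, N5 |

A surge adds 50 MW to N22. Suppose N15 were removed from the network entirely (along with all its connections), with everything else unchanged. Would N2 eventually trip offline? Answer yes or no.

With N15 removed:
Round 1 — N22 at 130 > 100. N22 trips offline.
  N22 sheds 130 MW to N1, N14, N2, N5, N8: 26 each.
    N1: 30+26 = 56 ≤ 100
    N14: 120+26 = 146 ≤ 150
    N2: 40+26 = 66 ≤ 80
    N5: 90+26 = 116 ≤ 120
    N8: 70+26 = 96 > 90
Round 2 — N8 trips offline.
  N8 sheds 96 MW to N18, N2, N5: 32 each.
    N18: 10+32 = 42 ≤ 60
    N2: 66+32 = 98 > 80
    N5: 116+32 = 148 > 120
Round 3 — N2, N5 trip offline.
  N2 sheds 98 MW: no online neighbours, lost.
  N5 sheds 148 MW to N14, N18: 74 each.
    N14: 146+74 = 220 > 150
    N18: 42+74 = 116 > 60
Round 4 — N14, N18 trip offline.
  N14 sheds 220 MW to N1: 220 each.
    N1: 56+220 = 276 > 100
  N18 sheds 116 MW to N27: 116 each.
    N27: 30+116 = 146 > 60
Round 5 — N1, N27 trip offline.
  N1 sheds 276 MW to N24: 276 each.
    N24: 30+276 = 306 > 110
  N27 sheds 146 MW: no online neighbours, lost.
Round 6 — N24 trips offline.
  N24 sheds 306 MW: no online neighbours, lost.
No further trips.

yes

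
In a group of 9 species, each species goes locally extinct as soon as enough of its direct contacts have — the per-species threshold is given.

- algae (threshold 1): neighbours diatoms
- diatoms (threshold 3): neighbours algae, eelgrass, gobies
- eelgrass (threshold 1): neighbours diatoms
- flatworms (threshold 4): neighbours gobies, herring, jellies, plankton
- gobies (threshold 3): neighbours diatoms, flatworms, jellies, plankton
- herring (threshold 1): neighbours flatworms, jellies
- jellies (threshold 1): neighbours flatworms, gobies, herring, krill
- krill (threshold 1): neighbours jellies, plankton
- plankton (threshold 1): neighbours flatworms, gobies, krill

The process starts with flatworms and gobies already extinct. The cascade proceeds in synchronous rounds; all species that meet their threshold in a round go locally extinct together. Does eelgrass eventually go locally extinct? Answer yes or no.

Round 1 — flatworms, gobies go locally extinct (initial).
Round 2 — checking thresholds:
  diatoms: 1 of 3 neighbours < 3, below threshold.
  herring: 1 of 2 neighbours ≥ 1, goes locally extinct.
  jellies: 2 of 4 neighbours ≥ 1, goes locally extinct.
  plankton: 2 of 3 neighbours ≥ 1, goes locally extinct.
Round 3 — checking thresholds:
  diatoms: 1 of 3 neighbours < 3, below threshold.
  krill: 2 of 2 neighbours ≥ 1, goes locally extinct.
Round 4 — no new extinctions; cascade stops.

no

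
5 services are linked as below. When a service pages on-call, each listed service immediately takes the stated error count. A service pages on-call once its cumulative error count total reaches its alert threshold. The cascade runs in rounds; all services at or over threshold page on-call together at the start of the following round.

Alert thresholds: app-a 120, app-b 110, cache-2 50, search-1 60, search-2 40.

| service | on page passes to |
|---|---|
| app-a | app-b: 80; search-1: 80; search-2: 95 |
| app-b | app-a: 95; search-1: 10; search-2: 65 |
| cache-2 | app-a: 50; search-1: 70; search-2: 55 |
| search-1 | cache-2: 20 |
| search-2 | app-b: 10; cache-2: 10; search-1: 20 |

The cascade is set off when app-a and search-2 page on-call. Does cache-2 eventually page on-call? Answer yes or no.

no

Round 1 — app-a, search-2 page on-call (initial).
  app-b: +80+10 → 90 < 110
  cache-2: +10 → 10 < 50
  search-1: +80+20 → 100 ≥ 60
Round 2 — search-1 pages on-call.
  cache-2: +20 → 30 < 50
No further pages.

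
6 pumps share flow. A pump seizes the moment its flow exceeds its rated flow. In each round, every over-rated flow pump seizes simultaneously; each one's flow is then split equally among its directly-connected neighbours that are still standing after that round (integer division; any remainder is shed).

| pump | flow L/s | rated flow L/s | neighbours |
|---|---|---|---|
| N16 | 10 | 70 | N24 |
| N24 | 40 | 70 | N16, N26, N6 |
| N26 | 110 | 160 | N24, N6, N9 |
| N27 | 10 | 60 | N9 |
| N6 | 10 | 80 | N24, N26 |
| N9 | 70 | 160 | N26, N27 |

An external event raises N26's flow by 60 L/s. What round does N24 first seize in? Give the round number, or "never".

2

Round 1 — N26 at 170 > 160. N26 seizes.
  N26 sheds 170 L/s to N24, N6, N9: 56 each (2 lost).
    N24: 40+56 = 96 > 70
    N6: 10+56 = 66 ≤ 80
    N9: 70+56 = 126 ≤ 160
Round 2 — N24 seizes.
  N24 sheds 96 L/s to N16, N6: 48 each.
    N16: 10+48 = 58 ≤ 70
    N6: 66+48 = 114 > 80
Round 3 — N6 seizes.
  N6 sheds 114 L/s: no online neighbours, lost.
No further seizures.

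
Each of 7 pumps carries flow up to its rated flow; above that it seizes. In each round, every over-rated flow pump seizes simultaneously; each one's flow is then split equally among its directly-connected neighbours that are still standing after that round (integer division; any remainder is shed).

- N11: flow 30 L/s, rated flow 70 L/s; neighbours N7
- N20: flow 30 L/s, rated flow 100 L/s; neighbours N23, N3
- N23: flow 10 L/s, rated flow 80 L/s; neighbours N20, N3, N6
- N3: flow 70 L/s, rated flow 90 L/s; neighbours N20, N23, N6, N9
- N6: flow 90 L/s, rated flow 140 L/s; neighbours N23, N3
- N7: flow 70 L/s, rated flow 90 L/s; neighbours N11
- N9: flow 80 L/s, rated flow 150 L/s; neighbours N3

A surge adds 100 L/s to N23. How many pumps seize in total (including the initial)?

Round 1 — N23 at 110 > 80. N23 seizes.
  N23 sheds 110 L/s to N20, N3, N6: 36 each (2 lost).
    N20: 30+36 = 66 ≤ 100
    N3: 70+36 = 106 > 90
    N6: 90+36 = 126 ≤ 140
Round 2 — N3 seizes.
  N3 sheds 106 L/s to N20, N6, N9: 35 each (1 lost).
    N20: 66+35 = 101 > 100
    N6: 126+35 = 161 > 140
    N9: 80+35 = 115 ≤ 150
Round 3 — N20, N6 seize.
  N20 sheds 101 L/s: no online neighbours, lost.
  N6 sheds 161 L/s: no online neighbours, lost.
No further seizures.

4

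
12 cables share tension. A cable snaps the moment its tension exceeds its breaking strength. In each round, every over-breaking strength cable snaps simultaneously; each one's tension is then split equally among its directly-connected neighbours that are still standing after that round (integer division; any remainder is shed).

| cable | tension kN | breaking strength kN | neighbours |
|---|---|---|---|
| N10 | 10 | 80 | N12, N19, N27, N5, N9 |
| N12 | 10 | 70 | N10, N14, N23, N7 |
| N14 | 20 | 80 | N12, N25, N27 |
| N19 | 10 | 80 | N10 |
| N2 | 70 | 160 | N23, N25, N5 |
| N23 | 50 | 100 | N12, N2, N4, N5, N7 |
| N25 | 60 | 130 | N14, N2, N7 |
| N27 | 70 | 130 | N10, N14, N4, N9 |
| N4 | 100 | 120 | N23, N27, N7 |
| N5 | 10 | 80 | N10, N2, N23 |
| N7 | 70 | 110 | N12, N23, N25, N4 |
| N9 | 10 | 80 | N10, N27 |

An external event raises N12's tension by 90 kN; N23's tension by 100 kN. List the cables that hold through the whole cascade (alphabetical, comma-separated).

N19

Round 1 — N12 at 100 > 70; N23 at 150 > 100. N12, N23 snap.
  N12 sheds 100 kN to N10, N14, N7: 33 each (1 lost).
    N10: 10+33 = 43 ≤ 80
    N14: 20+33 = 53 ≤ 80
    N7: 70+33 = 103 ≤ 110
  N23 sheds 150 kN to N2, N4, N5, N7: 37 each (2 lost).
    N2: 70+37 = 107 ≤ 160
    N4: 100+37 = 137 > 120
    N5: 10+37 = 47 ≤ 80
    N7: 103+37 = 140 > 110
Round 2 — N4, N7 snap.
  N4 sheds 137 kN to N27: 137 each.
    N27: 70+137 = 207 > 130
  N7 sheds 140 kN to N25: 140 each.
    N25: 60+140 = 200 > 130
Round 3 — N25, N27 snap.
  N25 sheds 200 kN to N14, N2: 100 each.
    N14: 53+100 = 153 > 80
    N2: 107+100 = 207 > 160
  N27 sheds 207 kN to N10, N14, N9: 69 each.
    N10: 43+69 = 112 > 80
    N14: 153+69 = 222 > 80
    N9: 10+69 = 79 ≤ 80
Round 4 — N10, N14, N2 snap.
  N10 sheds 112 kN to N19, N5, N9: 37 each (1 lost).
    N19: 10+37 = 47 ≤ 80
    N5: 47+37 = 84 > 80
    N9: 79+37 = 116 > 80
  N14 sheds 222 kN: no online neighbours, lost.
  N2 sheds 207 kN to N5: 207 each.
    N5: 84+207 = 291 > 80
Round 5 — N5, N9 snap.
  N5 sheds 291 kN: no online neighbours, lost.
  N9 sheds 116 kN: no online neighbours, lost.
No further breaks.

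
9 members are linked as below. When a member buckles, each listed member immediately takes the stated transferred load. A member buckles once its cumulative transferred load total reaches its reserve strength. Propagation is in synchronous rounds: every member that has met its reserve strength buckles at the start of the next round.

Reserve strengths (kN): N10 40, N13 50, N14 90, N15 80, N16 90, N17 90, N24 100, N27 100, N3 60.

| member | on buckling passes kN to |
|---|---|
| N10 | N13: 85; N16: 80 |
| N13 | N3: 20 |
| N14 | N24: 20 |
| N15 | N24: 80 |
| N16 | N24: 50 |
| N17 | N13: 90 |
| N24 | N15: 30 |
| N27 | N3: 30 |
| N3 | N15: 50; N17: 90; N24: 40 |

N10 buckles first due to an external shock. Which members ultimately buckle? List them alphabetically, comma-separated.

Round 1 — N10 buckles (initial).
  N13: +85 → 85 ≥ 50
  N16: +80 → 80 < 90
Round 2 — N13 buckles.
  N3: +20 → 20 < 60
No further bucklings.

N10, N13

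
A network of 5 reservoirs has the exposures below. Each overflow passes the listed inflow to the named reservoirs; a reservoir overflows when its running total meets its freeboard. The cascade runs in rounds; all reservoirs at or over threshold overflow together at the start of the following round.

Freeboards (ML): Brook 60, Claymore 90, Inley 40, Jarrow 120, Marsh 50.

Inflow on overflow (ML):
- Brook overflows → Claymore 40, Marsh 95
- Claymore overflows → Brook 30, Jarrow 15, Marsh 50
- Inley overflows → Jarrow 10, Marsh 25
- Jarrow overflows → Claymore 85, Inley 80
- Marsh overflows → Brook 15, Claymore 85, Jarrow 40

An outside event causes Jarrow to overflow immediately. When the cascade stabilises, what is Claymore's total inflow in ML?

Round 1 — Jarrow overflows (initial).
  Claymore: +85 → 85 < 90
  Inley: +80 → 80 ≥ 40
Round 2 — Inley overflows.
  Marsh: +25 → 25 < 50
No further overflows.

85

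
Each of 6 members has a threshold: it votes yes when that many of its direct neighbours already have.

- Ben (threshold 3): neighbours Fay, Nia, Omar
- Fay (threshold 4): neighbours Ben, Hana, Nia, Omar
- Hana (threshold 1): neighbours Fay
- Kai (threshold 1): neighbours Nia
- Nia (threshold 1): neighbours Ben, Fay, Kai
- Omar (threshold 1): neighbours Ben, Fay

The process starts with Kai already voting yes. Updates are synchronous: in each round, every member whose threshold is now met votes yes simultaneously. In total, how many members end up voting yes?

Round 1 — Kai votes yes (initial).
Round 2 — checking thresholds:
  Nia: 1 of 3 neighbours ≥ 1, votes yes.
Round 3 — no new yes votes; cascade stops.

2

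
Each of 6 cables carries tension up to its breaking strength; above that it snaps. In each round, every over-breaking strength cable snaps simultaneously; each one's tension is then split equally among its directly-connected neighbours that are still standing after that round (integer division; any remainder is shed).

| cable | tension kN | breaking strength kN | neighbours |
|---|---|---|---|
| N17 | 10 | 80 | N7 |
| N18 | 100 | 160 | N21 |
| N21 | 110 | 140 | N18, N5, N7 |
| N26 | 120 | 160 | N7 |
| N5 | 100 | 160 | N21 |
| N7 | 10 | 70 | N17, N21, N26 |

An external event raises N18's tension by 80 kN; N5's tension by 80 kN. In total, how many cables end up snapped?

6

Round 1 — N18 at 180 > 160; N5 at 180 > 160. N18, N5 snap.
  N18 sheds 180 kN to N21: 180 each.
    N21: 110+180 = 290 > 140
  N5 sheds 180 kN to N21: 180 each.
    N21: 290+180 = 470 > 140
Round 2 — N21 snaps.
  N21 sheds 470 kN to N7: 470 each.
    N7: 10+470 = 480 > 70
Round 3 — N7 snaps.
  N7 sheds 480 kN to N17, N26: 240 each.
    N17: 10+240 = 250 > 80
    N26: 120+240 = 360 > 160
Round 4 — N17, N26 snap.
  N17 sheds 250 kN: no online neighbours, lost.
  N26 sheds 360 kN: no online neighbours, lost.
No further breaks.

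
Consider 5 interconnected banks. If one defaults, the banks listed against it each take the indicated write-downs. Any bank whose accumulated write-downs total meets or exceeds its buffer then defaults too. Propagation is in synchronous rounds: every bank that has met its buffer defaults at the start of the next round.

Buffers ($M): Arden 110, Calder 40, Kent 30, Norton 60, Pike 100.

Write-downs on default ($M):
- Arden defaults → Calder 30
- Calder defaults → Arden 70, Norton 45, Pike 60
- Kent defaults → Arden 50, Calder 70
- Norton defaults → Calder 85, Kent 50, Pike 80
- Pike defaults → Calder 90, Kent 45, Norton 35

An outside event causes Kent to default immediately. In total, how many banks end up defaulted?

Round 1 — Kent defaults (initial).
  Arden: +50 → 50 < 110
  Calder: +70 → 70 ≥ 40
Round 2 — Calder defaults.
  Arden: +70 → 120 ≥ 110
  Norton: +45 → 45 < 60
  Pike: +60 → 60 < 100
Round 3 — Arden defaults.
No further defaults.

3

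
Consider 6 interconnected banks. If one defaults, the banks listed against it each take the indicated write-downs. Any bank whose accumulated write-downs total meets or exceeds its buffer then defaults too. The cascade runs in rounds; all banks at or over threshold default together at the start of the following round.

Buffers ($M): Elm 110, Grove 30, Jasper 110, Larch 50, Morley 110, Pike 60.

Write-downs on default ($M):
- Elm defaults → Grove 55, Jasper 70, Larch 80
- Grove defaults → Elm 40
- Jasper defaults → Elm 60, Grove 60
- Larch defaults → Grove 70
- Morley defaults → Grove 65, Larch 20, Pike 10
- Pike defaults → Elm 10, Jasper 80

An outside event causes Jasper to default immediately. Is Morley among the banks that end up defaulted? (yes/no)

no

Round 1 — Jasper defaults (initial).
  Elm: +60 → 60 < 110
  Grove: +60 → 60 ≥ 30
Round 2 — Grove defaults.
  Elm: +40 → 100 < 110
No further defaults.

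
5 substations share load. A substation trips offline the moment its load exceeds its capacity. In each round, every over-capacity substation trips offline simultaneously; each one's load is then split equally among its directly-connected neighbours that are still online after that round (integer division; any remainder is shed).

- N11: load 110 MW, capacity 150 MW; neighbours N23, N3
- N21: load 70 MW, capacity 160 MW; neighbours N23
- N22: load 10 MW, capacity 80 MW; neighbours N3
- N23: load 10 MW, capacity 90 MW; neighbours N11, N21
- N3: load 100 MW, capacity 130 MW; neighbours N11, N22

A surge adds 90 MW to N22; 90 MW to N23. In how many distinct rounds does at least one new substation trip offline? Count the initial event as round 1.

2

Round 1 — N22 at 100 > 80; N23 at 100 > 90. N22, N23 trip offline.
  N22 sheds 100 MW to N3: 100 each.
    N3: 100+100 = 200 > 130
  N23 sheds 100 MW to N11, N21: 50 each.
    N11: 110+50 = 160 > 150
    N21: 70+50 = 120 ≤ 160
Round 2 — N11, N3 trip offline.
  N11 sheds 160 MW: no online neighbours, lost.
  N3 sheds 200 MW: no online neighbours, lost.
No further trips.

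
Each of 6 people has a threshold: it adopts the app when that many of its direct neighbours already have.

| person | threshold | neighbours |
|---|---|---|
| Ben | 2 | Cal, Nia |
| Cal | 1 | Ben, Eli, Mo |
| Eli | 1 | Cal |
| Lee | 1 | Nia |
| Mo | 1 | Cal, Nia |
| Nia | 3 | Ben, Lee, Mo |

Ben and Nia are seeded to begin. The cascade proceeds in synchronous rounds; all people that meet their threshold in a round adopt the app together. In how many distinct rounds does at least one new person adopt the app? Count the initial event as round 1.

3

Round 1 — Ben, Nia adopt the app (initial).
Round 2 — checking thresholds:
  Cal: 1 of 3 neighbours ≥ 1, adopts the app.
  Lee: 1 of 1 neighbours ≥ 1, adopts the app.
  Mo: 1 of 2 neighbours ≥ 1, adopts the app.
Round 3 — checking thresholds:
  Eli: 1 of 1 neighbours ≥ 1, adopts the app.
Round 4 — no new adoptions; cascade stops.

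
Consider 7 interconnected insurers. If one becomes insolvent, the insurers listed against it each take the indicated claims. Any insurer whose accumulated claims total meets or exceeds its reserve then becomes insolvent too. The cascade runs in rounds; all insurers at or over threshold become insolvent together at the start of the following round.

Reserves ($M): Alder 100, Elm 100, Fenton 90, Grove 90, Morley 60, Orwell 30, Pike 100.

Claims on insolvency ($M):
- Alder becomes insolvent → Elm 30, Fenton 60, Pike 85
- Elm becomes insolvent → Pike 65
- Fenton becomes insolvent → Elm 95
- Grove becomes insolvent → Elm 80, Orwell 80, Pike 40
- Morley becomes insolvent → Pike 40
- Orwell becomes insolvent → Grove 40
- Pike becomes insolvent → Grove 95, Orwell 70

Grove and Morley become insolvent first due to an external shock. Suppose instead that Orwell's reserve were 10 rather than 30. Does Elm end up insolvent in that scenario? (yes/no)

With Orwell's reserve at 10:
Round 1 — Grove, Morley become insolvent (initial).
  Elm: +80 → 80 < 100
  Orwell: +80 → 80 ≥ 10
  Pike: +40+40 → 80 < 100
Round 2 — Orwell becomes insolvent.
No further insolvencies.

no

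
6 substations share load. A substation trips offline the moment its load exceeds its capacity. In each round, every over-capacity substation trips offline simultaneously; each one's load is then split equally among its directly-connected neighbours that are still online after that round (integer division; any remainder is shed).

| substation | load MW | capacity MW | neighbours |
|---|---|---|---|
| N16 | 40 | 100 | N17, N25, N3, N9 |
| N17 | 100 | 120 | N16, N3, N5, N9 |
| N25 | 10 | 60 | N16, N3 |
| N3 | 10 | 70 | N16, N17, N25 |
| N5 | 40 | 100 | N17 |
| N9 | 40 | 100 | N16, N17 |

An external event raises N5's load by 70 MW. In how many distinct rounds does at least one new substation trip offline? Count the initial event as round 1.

4

Round 1 — N5 at 110 > 100. N5 trips offline.
  N5 sheds 110 MW to N17: 110 each.
    N17: 100+110 = 210 > 120
Round 2 — N17 trips offline.
  N17 sheds 210 MW to N16, N3, N9: 70 each.
    N16: 40+70 = 110 > 100
    N3: 10+70 = 80 > 70
    N9: 40+70 = 110 > 100
Round 3 — N16, N3, N9 trip offline.
  N16 sheds 110 MW to N25: 110 each.
    N25: 10+110 = 120 > 60
  N3 sheds 80 MW to N25: 80 each.
    N25: 120+80 = 200 > 60
  N9 sheds 110 MW: no online neighbours, lost.
Round 4 — N25 trips offline.
  N25 sheds 200 MW: no online neighbours, lost.
No further trips.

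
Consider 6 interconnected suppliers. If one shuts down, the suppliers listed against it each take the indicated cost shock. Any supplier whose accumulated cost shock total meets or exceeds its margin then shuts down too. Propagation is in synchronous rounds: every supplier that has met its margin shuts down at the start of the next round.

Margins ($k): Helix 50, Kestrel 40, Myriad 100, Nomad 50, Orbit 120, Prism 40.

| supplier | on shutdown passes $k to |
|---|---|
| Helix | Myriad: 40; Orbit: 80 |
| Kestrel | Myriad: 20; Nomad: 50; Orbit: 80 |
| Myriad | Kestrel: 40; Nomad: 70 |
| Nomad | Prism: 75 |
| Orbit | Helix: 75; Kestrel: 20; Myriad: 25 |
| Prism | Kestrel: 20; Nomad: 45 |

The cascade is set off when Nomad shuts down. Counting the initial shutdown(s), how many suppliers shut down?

Round 1 — Nomad shuts down (initial).
  Prism: +75 → 75 ≥ 40
Round 2 — Prism shuts down.
  Kestrel: +20 → 20 < 40
No further shutdowns.

2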